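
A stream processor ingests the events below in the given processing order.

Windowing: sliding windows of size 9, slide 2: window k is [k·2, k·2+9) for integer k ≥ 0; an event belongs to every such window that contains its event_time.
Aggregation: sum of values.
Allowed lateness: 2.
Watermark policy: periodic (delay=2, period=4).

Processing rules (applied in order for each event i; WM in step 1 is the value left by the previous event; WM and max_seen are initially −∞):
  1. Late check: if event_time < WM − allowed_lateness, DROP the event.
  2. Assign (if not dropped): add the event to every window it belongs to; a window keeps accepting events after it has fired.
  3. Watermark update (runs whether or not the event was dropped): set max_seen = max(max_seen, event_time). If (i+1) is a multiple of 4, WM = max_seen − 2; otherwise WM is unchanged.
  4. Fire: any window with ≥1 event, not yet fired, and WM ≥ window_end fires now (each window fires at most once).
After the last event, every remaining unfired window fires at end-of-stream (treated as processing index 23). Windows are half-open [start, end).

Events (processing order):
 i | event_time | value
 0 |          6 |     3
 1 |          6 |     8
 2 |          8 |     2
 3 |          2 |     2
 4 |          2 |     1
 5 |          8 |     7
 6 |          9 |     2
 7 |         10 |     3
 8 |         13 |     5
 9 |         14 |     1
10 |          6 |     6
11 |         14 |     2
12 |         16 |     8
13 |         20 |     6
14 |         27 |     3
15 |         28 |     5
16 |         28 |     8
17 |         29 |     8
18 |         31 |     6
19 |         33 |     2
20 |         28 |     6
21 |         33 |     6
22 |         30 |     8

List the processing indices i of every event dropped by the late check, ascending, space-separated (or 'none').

4 20

i=0 t=6 v=3: → [6,15),[4,13),[2,11),[0,9); WM=−∞
i=1 t=6 v=8: → [6,15),[4,13),[2,11),[0,9); WM=−∞
i=2 t=8 v=2: → [8,17),[6,15),[4,13),[2,11),[0,9); WM=−∞
i=3 t=2 v=2: → [2,11),[0,9); WM=6
i=4 t=2 v=1: DROP (t<6-2); WM=6
i=5 t=8 v=7: → [8,17),[6,15),[4,13),[2,11),[0,9); WM=6
i=6 t=9 v=2: → [8,17),[6,15),[4,13),[2,11); WM=6
i=7 t=10 v=3: → [10,19),[8,17),[6,15),[4,13),[2,11); WM=8
i=8 t=13 v=5: → [12,21),[10,19),[8,17),[6,15); WM=8
i=9 t=14 v=1: → [14,23),[12,21),[10,19),[8,17),[6,15); WM=8
i=10 t=6 v=6: → [6,15),[4,13),[2,11),[0,9); WM=8
i=11 t=14 v=2: → [14,23),[12,21),[10,19),[8,17),[6,15); WM=12; [0,9) fires=28 [2,11) fires=33
i=12 t=16 v=8: → [16,25),[14,23),[12,21),[10,19),[8,17); WM=12
i=13 t=20 v=6: → [20,29),[18,27),[16,25),[14,23),[12,21); WM=12
i=14 t=27 v=3: → [26,35),[24,33),[22,31),[20,29); WM=12
i=15 t=28 v=5: → [28,37),[26,35),[24,33),[22,31),[20,29); WM=26; [4,13) fires=31 [6,15) fires=39 [8,17) fires=30 [10,19) fires=19 [12,21) fires=22 [14,23) fires=17 [16,25) fires=14
i=16 t=28 v=8: → [28,37),[26,35),[24,33),[22,31),[20,29); WM=26
i=17 t=29 v=8: → [28,37),[26,35),[24,33),[22,31); WM=26
i=18 t=31 v=6: → [30,39),[28,37),[26,35),[24,33); WM=26
i=19 t=33 v=2: → [32,41),[30,39),[28,37),[26,35); WM=31; [18,27) fires=6 [20,29) fires=22 [22,31) fires=24
i=20 t=28 v=6: DROP (t<31-2); WM=31
i=21 t=33 v=6: → [32,41),[30,39),[28,37),[26,35); WM=31
i=22 t=30 v=8: → [30,39),[28,37),[26,35),[24,33),[22,31); WM=31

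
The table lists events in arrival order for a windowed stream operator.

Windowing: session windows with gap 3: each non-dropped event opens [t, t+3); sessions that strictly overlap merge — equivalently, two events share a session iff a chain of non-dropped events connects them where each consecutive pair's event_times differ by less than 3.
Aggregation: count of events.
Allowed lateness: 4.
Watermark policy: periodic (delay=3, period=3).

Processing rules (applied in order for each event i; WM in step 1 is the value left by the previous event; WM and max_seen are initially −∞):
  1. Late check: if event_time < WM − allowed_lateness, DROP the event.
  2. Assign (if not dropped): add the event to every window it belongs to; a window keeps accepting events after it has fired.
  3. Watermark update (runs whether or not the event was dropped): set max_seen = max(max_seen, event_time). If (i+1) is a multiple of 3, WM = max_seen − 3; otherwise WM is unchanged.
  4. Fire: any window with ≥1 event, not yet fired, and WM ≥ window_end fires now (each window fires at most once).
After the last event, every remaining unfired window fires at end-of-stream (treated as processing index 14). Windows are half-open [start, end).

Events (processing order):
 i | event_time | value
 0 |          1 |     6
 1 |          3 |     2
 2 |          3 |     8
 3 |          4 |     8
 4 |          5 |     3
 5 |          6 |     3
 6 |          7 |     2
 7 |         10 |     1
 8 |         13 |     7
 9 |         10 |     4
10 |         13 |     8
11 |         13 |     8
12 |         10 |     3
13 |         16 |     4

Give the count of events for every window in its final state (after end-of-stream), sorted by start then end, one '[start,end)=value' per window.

[1,10)=7 [10,13)=3 [13,16)=3 [16,19)=1

i=0 t=1 v=6: → [1,4); WM=−∞
i=1 t=3 v=2: → [1,6); WM=−∞
i=2 t=3 v=8: → [1,6); WM=0
i=3 t=4 v=8: → [1,7); WM=0
i=4 t=5 v=3: → [1,8); WM=0
i=5 t=6 v=3: → [1,9); WM=3
i=6 t=7 v=2: → [1,10); WM=3
i=7 t=10 v=1: → [10,13); WM=3
i=8 t=13 v=7: → [13,16); WM=10
i=9 t=10 v=4: → [10,13); WM=10
i=10 t=13 v=8: → [13,16); WM=10
i=11 t=13 v=8: → [13,16); WM=10
i=12 t=10 v=3: → [10,13); WM=10
i=13 t=16 v=4: → [16,19); WM=10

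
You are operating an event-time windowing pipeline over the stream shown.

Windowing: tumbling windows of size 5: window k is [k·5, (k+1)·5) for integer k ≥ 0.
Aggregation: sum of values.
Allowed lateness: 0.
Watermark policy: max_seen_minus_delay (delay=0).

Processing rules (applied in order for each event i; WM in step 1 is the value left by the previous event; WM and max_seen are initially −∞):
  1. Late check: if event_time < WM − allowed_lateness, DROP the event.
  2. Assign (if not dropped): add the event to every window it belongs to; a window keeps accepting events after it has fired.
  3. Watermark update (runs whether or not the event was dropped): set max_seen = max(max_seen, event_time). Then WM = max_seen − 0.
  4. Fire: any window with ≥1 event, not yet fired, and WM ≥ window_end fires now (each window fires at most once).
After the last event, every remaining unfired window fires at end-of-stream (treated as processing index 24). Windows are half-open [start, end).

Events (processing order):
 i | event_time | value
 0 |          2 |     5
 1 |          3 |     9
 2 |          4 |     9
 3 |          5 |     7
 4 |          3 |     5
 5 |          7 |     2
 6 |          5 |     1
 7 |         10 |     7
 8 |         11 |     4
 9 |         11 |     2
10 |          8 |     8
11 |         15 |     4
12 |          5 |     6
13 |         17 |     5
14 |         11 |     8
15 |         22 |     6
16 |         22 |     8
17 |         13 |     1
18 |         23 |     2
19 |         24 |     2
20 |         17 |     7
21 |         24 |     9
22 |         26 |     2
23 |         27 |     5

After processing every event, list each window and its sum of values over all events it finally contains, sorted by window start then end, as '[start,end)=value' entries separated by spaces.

i=0 t=2 v=5: → [0,5); WM=2
i=1 t=3 v=9: → [0,5); WM=3
i=2 t=4 v=9: → [0,5); WM=4
i=3 t=5 v=7: → [5,10); WM=5; [0,5) fires=23
i=4 t=3 v=5: DROP (t<5-0); WM=5
i=5 t=7 v=2: → [5,10); WM=7
i=6 t=5 v=1: DROP (t<7-0); WM=7
i=7 t=10 v=7: → [10,15); WM=10; [5,10) fires=9
i=8 t=11 v=4: → [10,15); WM=11
i=9 t=11 v=2: → [10,15); WM=11
i=10 t=8 v=8: DROP (t<11-0); WM=11
i=11 t=15 v=4: → [15,20); WM=15; [10,15) fires=13
i=12 t=5 v=6: DROP (t<15-0); WM=15
i=13 t=17 v=5: → [15,20); WM=17
i=14 t=11 v=8: DROP (t<17-0); WM=17
i=15 t=22 v=6: → [20,25); WM=22; [15,20) fires=9
i=16 t=22 v=8: → [20,25); WM=22
i=17 t=13 v=1: DROP (t<22-0); WM=22
i=18 t=23 v=2: → [20,25); WM=23
i=19 t=24 v=2: → [20,25); WM=24
i=20 t=17 v=7: DROP (t<24-0); WM=24
i=21 t=24 v=9: → [20,25); WM=24
i=22 t=26 v=2: → [25,30); WM=26; [20,25) fires=27
i=23 t=27 v=5: → [25,30); WM=27

[0,5)=23 [5,10)=9 [10,15)=13 [15,20)=9 [20,25)=27 [25,30)=7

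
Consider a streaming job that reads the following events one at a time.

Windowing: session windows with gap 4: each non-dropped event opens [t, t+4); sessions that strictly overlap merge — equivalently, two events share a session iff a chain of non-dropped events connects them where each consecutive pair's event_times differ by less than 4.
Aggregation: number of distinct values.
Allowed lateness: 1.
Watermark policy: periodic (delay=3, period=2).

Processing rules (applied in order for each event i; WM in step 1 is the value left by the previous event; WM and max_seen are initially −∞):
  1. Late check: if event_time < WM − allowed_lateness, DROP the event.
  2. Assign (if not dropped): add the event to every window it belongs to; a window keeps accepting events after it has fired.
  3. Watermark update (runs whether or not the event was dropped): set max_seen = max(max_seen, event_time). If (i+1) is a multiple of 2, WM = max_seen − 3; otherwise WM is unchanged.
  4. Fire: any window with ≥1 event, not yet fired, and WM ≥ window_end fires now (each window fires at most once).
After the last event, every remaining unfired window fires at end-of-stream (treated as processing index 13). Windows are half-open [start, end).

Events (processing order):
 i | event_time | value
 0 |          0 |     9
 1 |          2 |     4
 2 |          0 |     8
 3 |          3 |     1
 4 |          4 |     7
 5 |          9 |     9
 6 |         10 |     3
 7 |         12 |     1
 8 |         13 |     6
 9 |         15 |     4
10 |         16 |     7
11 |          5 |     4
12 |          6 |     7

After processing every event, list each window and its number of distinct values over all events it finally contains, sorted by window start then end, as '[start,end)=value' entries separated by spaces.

[0,8)=5 [9,20)=6

i=0 t=0 v=9: → [0,4); WM=−∞
i=1 t=2 v=4: → [0,6); WM=-1
i=2 t=0 v=8: → [0,6); WM=-1
i=3 t=3 v=1: → [0,7); WM=0
i=4 t=4 v=7: → [0,8); WM=0
i=5 t=9 v=9: → [9,13); WM=6
i=6 t=10 v=3: → [9,14); WM=6
i=7 t=12 v=1: → [9,16); WM=9
i=8 t=13 v=6: → [9,17); WM=9
i=9 t=15 v=4: → [9,19); WM=12
i=10 t=16 v=7: → [9,20); WM=12
i=11 t=5 v=4: DROP (t<12-1); WM=13
i=12 t=6 v=7: DROP (t<13-1); WM=13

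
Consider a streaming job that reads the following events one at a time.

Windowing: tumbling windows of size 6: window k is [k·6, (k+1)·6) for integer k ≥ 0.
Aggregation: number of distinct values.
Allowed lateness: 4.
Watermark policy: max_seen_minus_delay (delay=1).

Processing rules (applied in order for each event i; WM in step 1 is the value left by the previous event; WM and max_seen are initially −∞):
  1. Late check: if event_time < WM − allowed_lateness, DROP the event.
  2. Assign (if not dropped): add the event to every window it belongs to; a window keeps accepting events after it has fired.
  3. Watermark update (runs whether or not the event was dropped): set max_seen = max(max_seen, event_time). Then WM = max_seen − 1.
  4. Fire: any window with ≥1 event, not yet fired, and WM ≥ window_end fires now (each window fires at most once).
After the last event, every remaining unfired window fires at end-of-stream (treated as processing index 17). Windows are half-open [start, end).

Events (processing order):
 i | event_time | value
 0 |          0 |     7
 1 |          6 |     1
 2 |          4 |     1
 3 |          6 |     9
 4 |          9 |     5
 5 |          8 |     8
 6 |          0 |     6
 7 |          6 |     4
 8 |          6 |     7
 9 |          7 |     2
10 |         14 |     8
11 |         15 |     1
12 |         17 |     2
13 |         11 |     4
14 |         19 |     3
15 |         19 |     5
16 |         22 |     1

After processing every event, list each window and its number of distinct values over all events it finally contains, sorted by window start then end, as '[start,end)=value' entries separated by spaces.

i=0 t=0 v=7: → [0,6); WM=-1
i=1 t=6 v=1: → [6,12); WM=5
i=2 t=4 v=1: → [0,6); WM=5
i=3 t=6 v=9: → [6,12); WM=5
i=4 t=9 v=5: → [6,12); WM=8; [0,6) fires=2
i=5 t=8 v=8: → [6,12); WM=8
i=6 t=0 v=6: DROP (t<8-4); WM=8
i=7 t=6 v=4: → [6,12); WM=8
i=8 t=6 v=7: → [6,12); WM=8
i=9 t=7 v=2: → [6,12); WM=8
i=10 t=14 v=8: → [12,18); WM=13; [6,12) fires=7
i=11 t=15 v=1: → [12,18); WM=14
i=12 t=17 v=2: → [12,18); WM=16
i=13 t=11 v=4: DROP (t<16-4); WM=16
i=14 t=19 v=3: → [18,24); WM=18; [12,18) fires=3
i=15 t=19 v=5: → [18,24); WM=18
i=16 t=22 v=1: → [18,24); WM=21

[0,6)=2 [6,12)=7 [12,18)=3 [18,24)=3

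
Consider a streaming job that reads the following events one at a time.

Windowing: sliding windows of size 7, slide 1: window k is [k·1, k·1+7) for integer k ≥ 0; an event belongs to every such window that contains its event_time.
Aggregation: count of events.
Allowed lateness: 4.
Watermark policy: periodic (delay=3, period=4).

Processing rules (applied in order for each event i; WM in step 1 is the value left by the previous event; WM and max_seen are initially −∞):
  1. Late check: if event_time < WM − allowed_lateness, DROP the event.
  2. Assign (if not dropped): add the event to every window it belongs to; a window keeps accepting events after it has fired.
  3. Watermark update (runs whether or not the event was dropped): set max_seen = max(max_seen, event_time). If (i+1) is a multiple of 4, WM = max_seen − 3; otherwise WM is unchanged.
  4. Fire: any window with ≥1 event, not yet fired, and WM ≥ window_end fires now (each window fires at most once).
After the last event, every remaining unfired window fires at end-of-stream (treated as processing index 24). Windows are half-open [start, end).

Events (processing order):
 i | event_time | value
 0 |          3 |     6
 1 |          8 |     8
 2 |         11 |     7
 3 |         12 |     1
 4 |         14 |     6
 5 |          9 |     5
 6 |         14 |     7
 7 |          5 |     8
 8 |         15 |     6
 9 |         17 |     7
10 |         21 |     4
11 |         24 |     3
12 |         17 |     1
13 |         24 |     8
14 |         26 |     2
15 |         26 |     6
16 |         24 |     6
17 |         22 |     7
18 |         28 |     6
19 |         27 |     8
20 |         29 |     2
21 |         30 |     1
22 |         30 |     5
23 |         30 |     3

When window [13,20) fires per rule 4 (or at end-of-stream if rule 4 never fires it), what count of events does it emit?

i=0 t=3 v=6: → [3,10),[2,9),[1,8),[0,7); WM=−∞
i=1 t=8 v=8: → [8,15),[7,14),[6,13),[5,12),[4,11),[3,10),[2,9); WM=−∞
i=2 t=11 v=7: → [11,18),[10,17),[9,16),[8,15),[7,14),[6,13),[5,12); WM=−∞
i=3 t=12 v=1: → [12,19),[11,18),[10,17),[9,16),[8,15),[7,14),[6,13); WM=9; [0,7) fires=1 [1,8) fires=1 [2,9) fires=2
i=4 t=14 v=6: → [14,21),[13,20),[12,19),[11,18),[10,17),[9,16),[8,15); WM=9
i=5 t=9 v=5: → [9,16),[8,15),[7,14),[6,13),[5,12),[4,11),[3,10); WM=9
i=6 t=14 v=7: → [14,21),[13,20),[12,19),[11,18),[10,17),[9,16),[8,15); WM=9
i=7 t=5 v=8: → [5,12),[4,11),[3,10),[2,9),[1,8),[0,7); WM=11; [3,10) fires=4 [4,11) fires=3
i=8 t=15 v=6: → [15,22),[14,21),[13,20),[12,19),[11,18),[10,17),[9,16); WM=11
i=9 t=17 v=7: → [17,24),[16,23),[15,22),[14,21),[13,20),[12,19),[11,18); WM=11
i=10 t=21 v=4: → [21,28),[20,27),[19,26),[18,25),[17,24),[16,23),[15,22); WM=11
i=11 t=24 v=3: → [24,31),[23,30),[22,29),[21,28),[20,27),[19,26),[18,25); WM=21; [5,12) fires=4 [6,13) fires=4 [7,14) fires=4 [8,15) fires=6 [9,16) fires=6 [10,17) fires=5 [11,18) fires=6 [12,19) fires=5 [13,20) fires=4 [14,21) fires=4
i=12 t=17 v=1: → [17,24),[16,23),[15,22),[14,21),[13,20),[12,19),[11,18); WM=21
i=13 t=24 v=8: → [24,31),[23,30),[22,29),[21,28),[20,27),[19,26),[18,25); WM=21
i=14 t=26 v=2: → [26,33),[25,32),[24,31),[23,30),[22,29),[21,28),[20,27); WM=21
i=15 t=26 v=6: → [26,33),[25,32),[24,31),[23,30),[22,29),[21,28),[20,27); WM=23; [15,22) fires=4 [16,23) fires=3
i=16 t=24 v=6: → [24,31),[23,30),[22,29),[21,28),[20,27),[19,26),[18,25); WM=23
i=17 t=22 v=7: → [22,29),[21,28),[20,27),[19,26),[18,25),[17,24),[16,23); WM=23
i=18 t=28 v=6: → [28,35),[27,34),[26,33),[25,32),[24,31),[23,30),[22,29); WM=23
i=19 t=27 v=8: → [27,34),[26,33),[25,32),[24,31),[23,30),[22,29),[21,28); WM=25; [17,24) fires=4 [18,25) fires=5
i=20 t=29 v=2: → [29,36),[28,35),[27,34),[26,33),[25,32),[24,31),[23,30); WM=25
i=21 t=30 v=1: → [30,37),[29,36),[28,35),[27,34),[26,33),[25,32),[24,31); WM=25
i=22 t=30 v=5: → [30,37),[29,36),[28,35),[27,34),[26,33),[25,32),[24,31); WM=25
i=23 t=30 v=3: → [30,37),[29,36),[28,35),[27,34),[26,33),[25,32),[24,31); WM=27; [19,26) fires=5 [20,27) fires=7

4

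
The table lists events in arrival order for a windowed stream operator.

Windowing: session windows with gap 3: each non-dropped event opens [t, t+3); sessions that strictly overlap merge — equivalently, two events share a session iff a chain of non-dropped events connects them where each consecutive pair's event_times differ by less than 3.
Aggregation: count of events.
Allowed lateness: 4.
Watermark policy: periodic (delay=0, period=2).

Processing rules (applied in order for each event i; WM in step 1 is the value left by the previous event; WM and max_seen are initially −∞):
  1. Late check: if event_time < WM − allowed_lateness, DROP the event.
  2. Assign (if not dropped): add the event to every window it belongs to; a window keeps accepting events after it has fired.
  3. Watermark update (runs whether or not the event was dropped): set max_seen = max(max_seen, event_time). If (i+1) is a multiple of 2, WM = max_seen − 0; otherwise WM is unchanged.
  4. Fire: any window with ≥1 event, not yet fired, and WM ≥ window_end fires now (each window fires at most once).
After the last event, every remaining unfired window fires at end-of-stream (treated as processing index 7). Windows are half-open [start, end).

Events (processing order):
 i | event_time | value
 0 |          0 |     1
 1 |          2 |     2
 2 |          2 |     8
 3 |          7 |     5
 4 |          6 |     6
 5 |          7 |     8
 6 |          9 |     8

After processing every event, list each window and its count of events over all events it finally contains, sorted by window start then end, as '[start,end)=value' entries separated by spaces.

i=0 t=0 v=1: → [0,3); WM=−∞
i=1 t=2 v=2: → [0,5); WM=2
i=2 t=2 v=8: → [0,5); WM=2
i=3 t=7 v=5: → [7,10); WM=7
i=4 t=6 v=6: → [6,10); WM=7
i=5 t=7 v=8: → [6,10); WM=7
i=6 t=9 v=8: → [6,12); WM=7

[0,5)=3 [6,12)=4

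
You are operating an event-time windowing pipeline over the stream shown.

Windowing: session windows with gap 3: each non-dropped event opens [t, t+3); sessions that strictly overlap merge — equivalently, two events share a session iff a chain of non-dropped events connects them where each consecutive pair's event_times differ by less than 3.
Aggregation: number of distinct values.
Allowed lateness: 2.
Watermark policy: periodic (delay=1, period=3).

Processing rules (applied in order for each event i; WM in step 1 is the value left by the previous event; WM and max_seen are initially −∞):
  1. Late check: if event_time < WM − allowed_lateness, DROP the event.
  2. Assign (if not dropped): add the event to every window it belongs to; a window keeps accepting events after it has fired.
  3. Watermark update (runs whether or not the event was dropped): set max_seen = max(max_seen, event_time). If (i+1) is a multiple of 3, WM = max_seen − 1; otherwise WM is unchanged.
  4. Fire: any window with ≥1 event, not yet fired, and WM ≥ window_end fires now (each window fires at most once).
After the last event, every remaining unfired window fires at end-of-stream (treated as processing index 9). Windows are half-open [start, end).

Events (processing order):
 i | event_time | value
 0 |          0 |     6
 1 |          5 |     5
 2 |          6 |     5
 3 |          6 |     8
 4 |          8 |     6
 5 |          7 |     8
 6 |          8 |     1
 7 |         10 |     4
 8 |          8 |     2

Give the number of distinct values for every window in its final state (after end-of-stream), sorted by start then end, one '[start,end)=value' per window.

[0,3)=1 [5,13)=6

i=0 t=0 v=6: → [0,3); WM=−∞
i=1 t=5 v=5: → [5,8); WM=−∞
i=2 t=6 v=5: → [5,9); WM=5
i=3 t=6 v=8: → [5,9); WM=5
i=4 t=8 v=6: → [5,11); WM=5
i=5 t=7 v=8: → [5,11); WM=7
i=6 t=8 v=1: → [5,11); WM=7
i=7 t=10 v=4: → [5,13); WM=7
i=8 t=8 v=2: → [5,13); WM=9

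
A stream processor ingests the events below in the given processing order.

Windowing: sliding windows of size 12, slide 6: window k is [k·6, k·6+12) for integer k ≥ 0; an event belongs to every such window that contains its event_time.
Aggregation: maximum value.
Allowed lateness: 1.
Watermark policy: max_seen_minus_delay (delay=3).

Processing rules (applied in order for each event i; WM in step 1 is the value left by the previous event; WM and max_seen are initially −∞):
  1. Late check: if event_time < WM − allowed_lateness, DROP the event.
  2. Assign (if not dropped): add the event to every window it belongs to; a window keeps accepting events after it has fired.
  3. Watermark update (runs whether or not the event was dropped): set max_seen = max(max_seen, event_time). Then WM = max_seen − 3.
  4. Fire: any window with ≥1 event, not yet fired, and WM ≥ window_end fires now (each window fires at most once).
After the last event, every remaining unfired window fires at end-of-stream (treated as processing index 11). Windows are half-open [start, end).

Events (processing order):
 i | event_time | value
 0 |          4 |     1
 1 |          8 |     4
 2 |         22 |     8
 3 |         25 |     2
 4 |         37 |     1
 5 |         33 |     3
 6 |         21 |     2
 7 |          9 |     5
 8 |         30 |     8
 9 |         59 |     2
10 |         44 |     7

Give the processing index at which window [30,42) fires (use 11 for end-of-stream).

9

i=0 t=4 v=1: → [0,12); WM=1
i=1 t=8 v=4: → [6,18),[0,12); WM=5
i=2 t=22 v=8: → [18,30),[12,24); WM=19; [0,12) fires=4 [6,18) fires=4
i=3 t=25 v=2: → [24,36),[18,30); WM=22
i=4 t=37 v=1: → [36,48),[30,42); WM=34; [12,24) fires=8 [18,30) fires=8
i=5 t=33 v=3: → [30,42),[24,36); WM=34
i=6 t=21 v=2: DROP (t<34-1); WM=34
i=7 t=9 v=5: DROP (t<34-1); WM=34
i=8 t=30 v=8: DROP (t<34-1); WM=34
i=9 t=59 v=2: → [54,66),[48,60); WM=56; [24,36) fires=3 [30,42) fires=3 [36,48) fires=1
i=10 t=44 v=7: DROP (t<56-1); WM=56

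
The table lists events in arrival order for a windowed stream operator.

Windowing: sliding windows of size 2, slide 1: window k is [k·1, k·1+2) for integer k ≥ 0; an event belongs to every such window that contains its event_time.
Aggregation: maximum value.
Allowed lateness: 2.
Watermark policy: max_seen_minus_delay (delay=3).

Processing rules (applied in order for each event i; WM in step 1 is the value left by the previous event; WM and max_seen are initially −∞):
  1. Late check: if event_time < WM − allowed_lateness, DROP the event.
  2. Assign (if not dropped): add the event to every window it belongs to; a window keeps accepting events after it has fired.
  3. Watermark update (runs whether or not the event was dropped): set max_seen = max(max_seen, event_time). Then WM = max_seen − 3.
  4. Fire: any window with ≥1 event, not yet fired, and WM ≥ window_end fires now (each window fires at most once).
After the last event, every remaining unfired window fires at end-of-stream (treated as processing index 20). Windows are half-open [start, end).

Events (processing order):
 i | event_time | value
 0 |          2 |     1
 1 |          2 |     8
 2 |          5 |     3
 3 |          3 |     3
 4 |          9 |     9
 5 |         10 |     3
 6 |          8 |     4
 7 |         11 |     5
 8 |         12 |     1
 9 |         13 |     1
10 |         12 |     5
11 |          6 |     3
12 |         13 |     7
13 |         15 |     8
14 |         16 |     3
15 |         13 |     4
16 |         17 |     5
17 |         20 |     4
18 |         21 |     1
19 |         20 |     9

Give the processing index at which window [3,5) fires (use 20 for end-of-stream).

4

i=0 t=2 v=1: → [2,4),[1,3); WM=-1
i=1 t=2 v=8: → [2,4),[1,3); WM=-1
i=2 t=5 v=3: → [5,7),[4,6); WM=2
i=3 t=3 v=3: → [3,5),[2,4); WM=2
i=4 t=9 v=9: → [9,11),[8,10); WM=6; [1,3) fires=8 [2,4) fires=8 [3,5) fires=3 [4,6) fires=3
i=5 t=10 v=3: → [10,12),[9,11); WM=7; [5,7) fires=3
i=6 t=8 v=4: → [8,10),[7,9); WM=7
i=7 t=11 v=5: → [11,13),[10,12); WM=8
i=8 t=12 v=1: → [12,14),[11,13); WM=9; [7,9) fires=4
i=9 t=13 v=1: → [13,15),[12,14); WM=10; [8,10) fires=9
i=10 t=12 v=5: → [12,14),[11,13); WM=10
i=11 t=6 v=3: DROP (t<10-2); WM=10
i=12 t=13 v=7: → [13,15),[12,14); WM=10
i=13 t=15 v=8: → [15,17),[14,16); WM=12; [9,11) fires=9 [10,12) fires=5
i=14 t=16 v=3: → [16,18),[15,17); WM=13; [11,13) fires=5
i=15 t=13 v=4: → [13,15),[12,14); WM=13
i=16 t=17 v=5: → [17,19),[16,18); WM=14; [12,14) fires=7
i=17 t=20 v=4: → [20,22),[19,21); WM=17; [13,15) fires=7 [14,16) fires=8 [15,17) fires=8
i=18 t=21 v=1: → [21,23),[20,22); WM=18; [16,18) fires=5
i=19 t=20 v=9: → [20,22),[19,21); WM=18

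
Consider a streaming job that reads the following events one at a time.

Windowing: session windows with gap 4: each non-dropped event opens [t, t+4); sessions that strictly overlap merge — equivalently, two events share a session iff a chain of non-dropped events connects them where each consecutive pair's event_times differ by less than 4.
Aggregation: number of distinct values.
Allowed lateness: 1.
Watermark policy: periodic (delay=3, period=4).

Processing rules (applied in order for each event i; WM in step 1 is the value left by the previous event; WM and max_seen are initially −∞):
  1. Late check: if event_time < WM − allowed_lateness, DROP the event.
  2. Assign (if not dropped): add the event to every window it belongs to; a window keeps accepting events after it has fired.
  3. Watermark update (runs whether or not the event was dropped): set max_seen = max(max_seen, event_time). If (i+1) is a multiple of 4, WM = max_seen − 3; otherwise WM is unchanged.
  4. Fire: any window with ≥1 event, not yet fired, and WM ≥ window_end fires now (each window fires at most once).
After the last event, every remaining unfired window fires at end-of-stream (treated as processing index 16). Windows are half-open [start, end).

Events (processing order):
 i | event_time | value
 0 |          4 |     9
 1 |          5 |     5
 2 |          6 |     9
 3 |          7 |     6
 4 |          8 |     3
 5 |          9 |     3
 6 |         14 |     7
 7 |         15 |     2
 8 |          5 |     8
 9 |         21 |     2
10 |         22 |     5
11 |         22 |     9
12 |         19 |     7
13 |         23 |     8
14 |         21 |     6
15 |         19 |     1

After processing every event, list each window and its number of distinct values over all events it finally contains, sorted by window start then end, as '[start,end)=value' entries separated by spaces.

i=0 t=4 v=9: → [4,8); WM=−∞
i=1 t=5 v=5: → [4,9); WM=−∞
i=2 t=6 v=9: → [4,10); WM=−∞
i=3 t=7 v=6: → [4,11); WM=4
i=4 t=8 v=3: → [4,12); WM=4
i=5 t=9 v=3: → [4,13); WM=4
i=6 t=14 v=7: → [14,18); WM=4
i=7 t=15 v=2: → [14,19); WM=12
i=8 t=5 v=8: DROP (t<12-1); WM=12
i=9 t=21 v=2: → [21,25); WM=12
i=10 t=22 v=5: → [21,26); WM=12
i=11 t=22 v=9: → [21,26); WM=19
i=12 t=19 v=7: → [19,26); WM=19
i=13 t=23 v=8: → [19,27); WM=19
i=14 t=21 v=6: → [19,27); WM=19
i=15 t=19 v=1: → [19,27); WM=20

[4,13)=4 [14,19)=2 [19,27)=7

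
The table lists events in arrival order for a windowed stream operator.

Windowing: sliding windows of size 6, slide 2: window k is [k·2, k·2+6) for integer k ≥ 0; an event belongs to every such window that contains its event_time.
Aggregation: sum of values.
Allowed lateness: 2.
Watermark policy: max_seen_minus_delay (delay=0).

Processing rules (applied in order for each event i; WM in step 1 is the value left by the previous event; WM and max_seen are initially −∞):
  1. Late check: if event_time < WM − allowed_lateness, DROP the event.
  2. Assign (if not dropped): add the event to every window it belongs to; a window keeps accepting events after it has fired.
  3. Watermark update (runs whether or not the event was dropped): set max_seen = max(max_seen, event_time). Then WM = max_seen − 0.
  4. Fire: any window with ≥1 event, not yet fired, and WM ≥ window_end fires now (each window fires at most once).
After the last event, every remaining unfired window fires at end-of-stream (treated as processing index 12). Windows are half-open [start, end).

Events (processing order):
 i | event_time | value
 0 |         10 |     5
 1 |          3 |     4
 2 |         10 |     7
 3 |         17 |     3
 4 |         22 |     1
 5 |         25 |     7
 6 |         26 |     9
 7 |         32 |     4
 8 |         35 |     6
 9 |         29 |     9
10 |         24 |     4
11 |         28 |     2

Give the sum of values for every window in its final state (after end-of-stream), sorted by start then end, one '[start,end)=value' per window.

[6,12)=12 [8,14)=12 [10,16)=12 [12,18)=3 [14,20)=3 [16,22)=3 [18,24)=1 [20,26)=8 [22,28)=17 [24,30)=16 [26,32)=9 [28,34)=4 [30,36)=10 [32,38)=10 [34,40)=6

i=0 t=10 v=5: → [10,16),[8,14),[6,12); WM=10
i=1 t=3 v=4: DROP (t<10-2); WM=10
i=2 t=10 v=7: → [10,16),[8,14),[6,12); WM=10
i=3 t=17 v=3: → [16,22),[14,20),[12,18); WM=17; [6,12) fires=12 [8,14) fires=12 [10,16) fires=12
i=4 t=22 v=1: → [22,28),[20,26),[18,24); WM=22; [12,18) fires=3 [14,20) fires=3 [16,22) fires=3
i=5 t=25 v=7: → [24,30),[22,28),[20,26); WM=25; [18,24) fires=1
i=6 t=26 v=9: → [26,32),[24,30),[22,28); WM=26; [20,26) fires=8
i=7 t=32 v=4: → [32,38),[30,36),[28,34); WM=32; [22,28) fires=17 [24,30) fires=16 [26,32) fires=9
i=8 t=35 v=6: → [34,40),[32,38),[30,36); WM=35; [28,34) fires=4
i=9 t=29 v=9: DROP (t<35-2); WM=35
i=10 t=24 v=4: DROP (t<35-2); WM=35
i=11 t=28 v=2: DROP (t<35-2); WM=35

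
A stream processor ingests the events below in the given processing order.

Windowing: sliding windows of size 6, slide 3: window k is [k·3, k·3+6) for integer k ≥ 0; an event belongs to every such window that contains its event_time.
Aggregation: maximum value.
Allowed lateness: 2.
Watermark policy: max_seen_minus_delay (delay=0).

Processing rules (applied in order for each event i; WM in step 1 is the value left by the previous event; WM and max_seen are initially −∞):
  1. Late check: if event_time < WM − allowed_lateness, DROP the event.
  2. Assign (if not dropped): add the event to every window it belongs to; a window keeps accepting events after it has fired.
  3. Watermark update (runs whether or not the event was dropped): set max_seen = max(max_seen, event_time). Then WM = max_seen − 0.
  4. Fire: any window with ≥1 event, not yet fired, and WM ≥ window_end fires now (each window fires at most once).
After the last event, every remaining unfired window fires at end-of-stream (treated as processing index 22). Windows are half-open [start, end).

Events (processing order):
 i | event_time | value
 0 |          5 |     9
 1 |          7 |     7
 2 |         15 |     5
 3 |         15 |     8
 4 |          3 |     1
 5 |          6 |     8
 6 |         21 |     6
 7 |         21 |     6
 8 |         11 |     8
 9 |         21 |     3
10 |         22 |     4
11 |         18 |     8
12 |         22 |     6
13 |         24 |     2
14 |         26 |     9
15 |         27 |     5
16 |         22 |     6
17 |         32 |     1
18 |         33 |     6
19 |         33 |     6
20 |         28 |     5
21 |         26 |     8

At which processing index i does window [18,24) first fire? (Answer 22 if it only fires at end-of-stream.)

13

i=0 t=5 v=9: → [3,9),[0,6); WM=5
i=1 t=7 v=7: → [6,12),[3,9); WM=7; [0,6) fires=9
i=2 t=15 v=5: → [15,21),[12,18); WM=15; [3,9) fires=9 [6,12) fires=7
i=3 t=15 v=8: → [15,21),[12,18); WM=15
i=4 t=3 v=1: DROP (t<15-2); WM=15
i=5 t=6 v=8: DROP (t<15-2); WM=15
i=6 t=21 v=6: → [21,27),[18,24); WM=21; [12,18) fires=8 [15,21) fires=8
i=7 t=21 v=6: → [21,27),[18,24); WM=21
i=8 t=11 v=8: DROP (t<21-2); WM=21
i=9 t=21 v=3: → [21,27),[18,24); WM=21
i=10 t=22 v=4: → [21,27),[18,24); WM=22
i=11 t=18 v=8: DROP (t<22-2); WM=22
i=12 t=22 v=6: → [21,27),[18,24); WM=22
i=13 t=24 v=2: → [24,30),[21,27); WM=24; [18,24) fires=6
i=14 t=26 v=9: → [24,30),[21,27); WM=26
i=15 t=27 v=5: → [27,33),[24,30); WM=27; [21,27) fires=9
i=16 t=22 v=6: DROP (t<27-2); WM=27
i=17 t=32 v=1: → [30,36),[27,33); WM=32; [24,30) fires=9
i=18 t=33 v=6: → [33,39),[30,36); WM=33; [27,33) fires=5
i=19 t=33 v=6: → [33,39),[30,36); WM=33
i=20 t=28 v=5: DROP (t<33-2); WM=33
i=21 t=26 v=8: DROP (t<33-2); WM=33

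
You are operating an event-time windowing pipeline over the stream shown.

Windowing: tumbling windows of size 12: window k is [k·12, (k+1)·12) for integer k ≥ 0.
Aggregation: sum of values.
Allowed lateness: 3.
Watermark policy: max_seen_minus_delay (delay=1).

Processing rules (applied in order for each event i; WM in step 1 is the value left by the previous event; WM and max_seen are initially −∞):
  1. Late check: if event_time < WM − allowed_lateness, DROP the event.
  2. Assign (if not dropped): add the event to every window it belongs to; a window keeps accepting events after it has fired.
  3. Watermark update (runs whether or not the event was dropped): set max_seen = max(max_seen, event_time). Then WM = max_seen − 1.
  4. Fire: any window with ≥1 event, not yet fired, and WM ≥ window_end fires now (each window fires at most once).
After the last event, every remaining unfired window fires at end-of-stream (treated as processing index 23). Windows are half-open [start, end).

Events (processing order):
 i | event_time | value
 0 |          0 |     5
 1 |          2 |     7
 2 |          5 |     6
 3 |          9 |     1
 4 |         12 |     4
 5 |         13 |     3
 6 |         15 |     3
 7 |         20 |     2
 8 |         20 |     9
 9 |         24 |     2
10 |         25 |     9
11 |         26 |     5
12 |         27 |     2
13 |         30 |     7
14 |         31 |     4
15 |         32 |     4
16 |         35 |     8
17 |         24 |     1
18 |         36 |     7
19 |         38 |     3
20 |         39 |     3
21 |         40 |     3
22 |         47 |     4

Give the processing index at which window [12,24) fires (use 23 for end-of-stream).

i=0 t=0 v=5: → [0,12); WM=-1
i=1 t=2 v=7: → [0,12); WM=1
i=2 t=5 v=6: → [0,12); WM=4
i=3 t=9 v=1: → [0,12); WM=8
i=4 t=12 v=4: → [12,24); WM=11
i=5 t=13 v=3: → [12,24); WM=12; [0,12) fires=19
i=6 t=15 v=3: → [12,24); WM=14
i=7 t=20 v=2: → [12,24); WM=19
i=8 t=20 v=9: → [12,24); WM=19
i=9 t=24 v=2: → [24,36); WM=23
i=10 t=25 v=9: → [24,36); WM=24; [12,24) fires=21
i=11 t=26 v=5: → [24,36); WM=25
i=12 t=27 v=2: → [24,36); WM=26
i=13 t=30 v=7: → [24,36); WM=29
i=14 t=31 v=4: → [24,36); WM=30
i=15 t=32 v=4: → [24,36); WM=31
i=16 t=35 v=8: → [24,36); WM=34
i=17 t=24 v=1: DROP (t<34-3); WM=34
i=18 t=36 v=7: → [36,48); WM=35
i=19 t=38 v=3: → [36,48); WM=37; [24,36) fires=41
i=20 t=39 v=3: → [36,48); WM=38
i=21 t=40 v=3: → [36,48); WM=39
i=22 t=47 v=4: → [36,48); WM=46

10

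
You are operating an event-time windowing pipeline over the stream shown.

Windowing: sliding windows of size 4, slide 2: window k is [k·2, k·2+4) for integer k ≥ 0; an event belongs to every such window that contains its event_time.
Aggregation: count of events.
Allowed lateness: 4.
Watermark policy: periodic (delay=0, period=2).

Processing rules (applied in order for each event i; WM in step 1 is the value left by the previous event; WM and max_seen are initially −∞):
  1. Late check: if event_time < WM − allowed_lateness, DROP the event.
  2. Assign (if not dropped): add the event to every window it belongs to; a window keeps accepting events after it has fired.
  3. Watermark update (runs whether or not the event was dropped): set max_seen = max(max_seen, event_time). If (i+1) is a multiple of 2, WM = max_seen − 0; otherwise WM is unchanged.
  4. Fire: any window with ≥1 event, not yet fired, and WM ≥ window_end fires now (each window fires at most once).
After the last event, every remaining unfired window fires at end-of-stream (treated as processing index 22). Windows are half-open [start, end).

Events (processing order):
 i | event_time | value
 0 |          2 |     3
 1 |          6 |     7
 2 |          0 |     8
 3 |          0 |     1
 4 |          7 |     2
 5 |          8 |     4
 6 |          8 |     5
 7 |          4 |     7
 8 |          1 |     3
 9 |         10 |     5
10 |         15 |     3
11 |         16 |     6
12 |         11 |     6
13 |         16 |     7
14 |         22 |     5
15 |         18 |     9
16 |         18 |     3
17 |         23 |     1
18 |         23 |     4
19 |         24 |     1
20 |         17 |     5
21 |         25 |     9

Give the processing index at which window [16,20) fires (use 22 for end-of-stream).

15

i=0 t=2 v=3: → [2,6),[0,4); WM=−∞
i=1 t=6 v=7: → [6,10),[4,8); WM=6; [0,4) fires=1 [2,6) fires=1
i=2 t=0 v=8: DROP (t<6-4); WM=6
i=3 t=0 v=1: DROP (t<6-4); WM=6
i=4 t=7 v=2: → [6,10),[4,8); WM=6
i=5 t=8 v=4: → [8,12),[6,10); WM=8; [4,8) fires=2
i=6 t=8 v=5: → [8,12),[6,10); WM=8
i=7 t=4 v=7: → [4,8),[2,6); WM=8
i=8 t=1 v=3: DROP (t<8-4); WM=8
i=9 t=10 v=5: → [10,14),[8,12); WM=10; [6,10) fires=4
i=10 t=15 v=3: → [14,18),[12,16); WM=10
i=11 t=16 v=6: → [16,20),[14,18); WM=16; [8,12) fires=3 [10,14) fires=1 [12,16) fires=1
i=12 t=11 v=6: DROP (t<16-4); WM=16
i=13 t=16 v=7: → [16,20),[14,18); WM=16
i=14 t=22 v=5: → [22,26),[20,24); WM=16
i=15 t=18 v=9: → [18,22),[16,20); WM=22; [14,18) fires=3 [16,20) fires=3 [18,22) fires=1
i=16 t=18 v=3: → [18,22),[16,20); WM=22
i=17 t=23 v=1: → [22,26),[20,24); WM=23
i=18 t=23 v=4: → [22,26),[20,24); WM=23
i=19 t=24 v=1: → [24,28),[22,26); WM=24; [20,24) fires=3
i=20 t=17 v=5: DROP (t<24-4); WM=24
i=21 t=25 v=9: → [24,28),[22,26); WM=25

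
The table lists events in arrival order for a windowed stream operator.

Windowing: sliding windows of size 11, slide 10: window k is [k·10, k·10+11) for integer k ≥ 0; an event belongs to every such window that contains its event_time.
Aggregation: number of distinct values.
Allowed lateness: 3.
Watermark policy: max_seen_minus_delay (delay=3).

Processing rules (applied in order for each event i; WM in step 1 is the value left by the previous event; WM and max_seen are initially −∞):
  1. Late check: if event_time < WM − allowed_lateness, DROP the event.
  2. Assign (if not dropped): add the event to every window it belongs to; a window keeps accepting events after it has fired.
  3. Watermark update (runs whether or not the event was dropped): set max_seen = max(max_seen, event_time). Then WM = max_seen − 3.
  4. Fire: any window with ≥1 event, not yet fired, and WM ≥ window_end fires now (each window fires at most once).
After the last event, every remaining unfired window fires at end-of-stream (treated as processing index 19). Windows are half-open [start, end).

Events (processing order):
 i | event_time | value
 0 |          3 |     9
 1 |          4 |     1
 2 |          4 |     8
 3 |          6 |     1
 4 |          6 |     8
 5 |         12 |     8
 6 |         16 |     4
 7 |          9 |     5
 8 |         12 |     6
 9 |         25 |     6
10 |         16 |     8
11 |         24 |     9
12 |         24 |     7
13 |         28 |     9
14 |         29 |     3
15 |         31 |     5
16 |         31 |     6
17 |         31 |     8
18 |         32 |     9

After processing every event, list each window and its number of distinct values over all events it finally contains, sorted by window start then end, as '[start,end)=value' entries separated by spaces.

[0,11)=3 [10,21)=3 [20,31)=4 [30,41)=4

i=0 t=3 v=9: → [0,11); WM=0
i=1 t=4 v=1: → [0,11); WM=1
i=2 t=4 v=8: → [0,11); WM=1
i=3 t=6 v=1: → [0,11); WM=3
i=4 t=6 v=8: → [0,11); WM=3
i=5 t=12 v=8: → [10,21); WM=9
i=6 t=16 v=4: → [10,21); WM=13; [0,11) fires=3
i=7 t=9 v=5: DROP (t<13-3); WM=13
i=8 t=12 v=6: → [10,21); WM=13
i=9 t=25 v=6: → [20,31); WM=22; [10,21) fires=3
i=10 t=16 v=8: DROP (t<22-3); WM=22
i=11 t=24 v=9: → [20,31); WM=22
i=12 t=24 v=7: → [20,31); WM=22
i=13 t=28 v=9: → [20,31); WM=25
i=14 t=29 v=3: → [20,31); WM=26
i=15 t=31 v=5: → [30,41); WM=28
i=16 t=31 v=6: → [30,41); WM=28
i=17 t=31 v=8: → [30,41); WM=28
i=18 t=32 v=9: → [30,41); WM=29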